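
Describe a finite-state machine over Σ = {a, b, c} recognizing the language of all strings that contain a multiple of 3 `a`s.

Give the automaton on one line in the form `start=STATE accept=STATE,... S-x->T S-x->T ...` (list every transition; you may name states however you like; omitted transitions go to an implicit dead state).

The only thing that matters is how many `a`s have appeared, reduced mod 3. Use one state per residue: s0 for 0, …, s2 for 2. Reading `a` moves to the next residue; anything else stays put. s0 is accepting.
3 states suffice.
        a   b   c  
>* s0   s1  s0  s0 
   s1   s2  s1  s1 
   s2   s0  s2  s2 
(> = start, * = accepting)

start=s0 accept=s0 s0-a->s1 s0-b->s0 s0-c->s0 s1-a->s2 s1-b->s1 s1-c->s1 s2-a->s0 s2-b->s2 s2-c->s2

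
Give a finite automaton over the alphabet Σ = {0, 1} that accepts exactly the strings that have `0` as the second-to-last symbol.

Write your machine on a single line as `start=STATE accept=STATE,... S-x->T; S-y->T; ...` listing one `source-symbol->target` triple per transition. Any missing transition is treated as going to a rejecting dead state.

start=S0; accept=S3,S4; S0-0->S1; S0-1->S2; S1-0->S3; S1-1->S4; S2-0->S5; S2-1->S6; S3-0->S3; S3-1->S4; S4-0->S5; S4-1->S6; S5-0->S3; S5-1->S4; S6-0->S5; S6-1->S6

Because acceptance depends on a position counted from the end, the machine has to buffer the most recent 2 symbols. Make each state the string of the last up-to-2 symbols read; on input `x` shift the window left and append `x`. Accept when the buffered window has length 2 and begins with `0`.
A 7-state machine:
        0   1  
>  S0   S1  S2 
   S1   S3  S4 
   S2   S5  S6 
 * S3   S3  S4 
 * S4   S5  S6 
   S5   S3  S4 
   S6   S5  S6 
(> = start, * = accepting)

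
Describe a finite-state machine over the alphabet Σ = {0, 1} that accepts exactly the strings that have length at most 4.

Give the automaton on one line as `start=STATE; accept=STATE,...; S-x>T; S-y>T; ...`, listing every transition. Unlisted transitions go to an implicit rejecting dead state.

start=q0; accept=q0,q1,q2,q3,q4; q0-0>q1; q0-1>q1; q1-0>q2; q1-1>q2; q2-0>q3; q2-1>q3; q3-0>q4; q3-1>q4; q4-0>q5; q4-1>q5; q5-0>q5; q5-1>q5

Count input length up to 5: every symbol moves from q0 toward q5, which means 'more than 4' and absorbs. Accept from {q0, q1, q2, q3, q4}.
With 6 states:
        0   1  
>* q0   q1  q1 
 * q1   q2  q2 
 * q2   q3  q3 
 * q3   q4  q4 
 * q4   q5  q5 
   q5   q5  q5 
(> = start, * = accepting)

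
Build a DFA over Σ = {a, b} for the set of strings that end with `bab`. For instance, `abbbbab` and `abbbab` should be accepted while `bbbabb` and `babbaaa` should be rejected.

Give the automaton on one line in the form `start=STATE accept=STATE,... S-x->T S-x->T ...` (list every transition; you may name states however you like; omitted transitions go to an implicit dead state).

Let each state record the length of the longest suffix of the input read so far that is also a prefix of `bab`. s1 means the last symbol is `b`; s2 means the last 2 symbols are `ba`; s3 means the last 3 symbols are `bab`. Accept only at s3, where the string currently ends in `bab`.
4 states suffice.
        a   b  
>  s0   s0  s1 
   s1   s2  s1 
   s2   s0  s3 
 * s3   s2  s1 
(> = start, * = accepting)

start=s0 accept=s3 s0-a->s0 s0-b->s1 s1-a->s2 s1-b->s1 s2-a->s0 s2-b->s3 s3-a->s2 s3-b->s1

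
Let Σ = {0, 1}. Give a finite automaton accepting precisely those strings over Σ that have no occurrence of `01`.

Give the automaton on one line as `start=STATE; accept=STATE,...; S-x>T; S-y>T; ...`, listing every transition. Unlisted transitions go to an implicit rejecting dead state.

Track partial matches of the forbidden pattern `01`. State q2 is a dead state reached once `01` has occurred; every other state accepts. q0 means no part of `01` is currently matched.
A 3-state machine:
        0   1  
>* q0   q1  q0 
 * q1   q1  q2 
   q2   q2  q2 
(> = start, * = accepting)

start=q0; accept=q0,q1; q0-0>q1; q0-1>q0; q1-0>q1; q1-1>q2; q2-0>q2; q2-1>q2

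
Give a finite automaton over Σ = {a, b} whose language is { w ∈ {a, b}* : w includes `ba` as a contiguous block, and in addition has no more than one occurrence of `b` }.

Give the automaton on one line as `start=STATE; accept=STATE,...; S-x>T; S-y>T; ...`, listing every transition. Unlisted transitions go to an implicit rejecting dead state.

start=S0; accept=S2; S0-a>S0; S0-b>S1; S1-a>S2; S1-b>S3; S2-a>S2; S2-b>S4; S3-a>S4; S3-b>S3; S4-a>S4; S4-b>S4

Build one automaton per condition and run them in lockstep. The first has 3 states tracking whether and how much of `ba` has been seen; the second has 3 states tracking the count of `b`s, saturating at 2. A product state is a pair (one from each), accepting exactly when both do.
A 5-state machine:
        a   b  
>  S0   S0  S1 
   S1   S2  S3 
 * S2   S2  S4 
   S3   S4  S3 
   S4   S4  S4 
(> = start, * = accepting)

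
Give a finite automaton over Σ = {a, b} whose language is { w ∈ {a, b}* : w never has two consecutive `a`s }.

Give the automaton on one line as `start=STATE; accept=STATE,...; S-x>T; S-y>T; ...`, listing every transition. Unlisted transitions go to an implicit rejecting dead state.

start=s0; accept=s0,s1; s0-a>s1; s0-b>s0; s1-a>s2; s1-b>s0; s2-a>s2; s2-b>s2

This is the complement of 'contains `aa`'. Use the same substring-matching states — s0 through s2 holding how much of `aa` has just been matched — but flip the accepting set: everything except the trap s2 accepts.
3 states suffice.
        a   b  
>* s0   s1  s0 
 * s1   s2  s0 
   s2   s2  s2 
(> = start, * = accepting)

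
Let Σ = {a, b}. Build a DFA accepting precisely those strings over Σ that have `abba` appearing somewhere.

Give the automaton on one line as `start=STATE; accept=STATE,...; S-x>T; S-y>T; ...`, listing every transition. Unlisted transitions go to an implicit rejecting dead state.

start=S0; accept=S4; S0-a>S1; S0-b>S0; S1-a>S1; S1-b>S2; S2-a>S1; S2-b>S3; S3-a>S4; S3-b>S0; S4-a>S4; S4-b>S4

States S0..S3 record the length of the longest prefix of `abba` that matches the current input suffix. Reaching S4 means `abba` has been seen, and we stay there forever. Accept from S4.
        a   b  
>  S0   S1  S0 
   S1   S1  S2 
   S2   S1  S3 
   S3   S4  S0 
 * S4   S4  S4 
(> = start, * = accepting)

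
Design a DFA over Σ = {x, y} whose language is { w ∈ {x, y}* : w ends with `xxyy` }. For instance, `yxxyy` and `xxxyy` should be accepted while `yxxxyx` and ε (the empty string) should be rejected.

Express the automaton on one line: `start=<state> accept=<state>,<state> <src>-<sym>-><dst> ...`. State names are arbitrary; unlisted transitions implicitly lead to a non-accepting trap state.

start=A accept=E A-x->B A-y->A B-x->C B-y->A C-x->C C-y->D D-x->B D-y->E E-x->B E-y->A

Let each state record the length of the longest suffix of the input read so far that is also a prefix of `xxyy`. B means the last symbol is `x`; C means the last 2 symbols are `xx`; D means the last 3 symbols are `xxy`; E means the last 4 symbols are `xxyy`. Accept only at E, where the string currently ends in `xxyy`.
       x  y 
>  A   B  A 
   B   C  A 
   C   C  D 
   D   B  E 
 * E   B  A 
(> = start, * = accepting)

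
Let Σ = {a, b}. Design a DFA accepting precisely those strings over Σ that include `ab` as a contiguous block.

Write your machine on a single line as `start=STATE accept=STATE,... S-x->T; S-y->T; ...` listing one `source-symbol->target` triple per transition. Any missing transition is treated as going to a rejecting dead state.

States q0..q1 record the length of the longest prefix of `ab` that matches the current input suffix. Reaching q2 means `ab` has been seen, and we stay there forever. Accept from q2.
3 states suffice.
        a   b  
>  q0   q1  q0 
   q1   q1  q2 
 * q2   q2  q2 
(> = start, * = accepting)

start=q0; accept=q2; q0-a->q1; q0-b->q0; q1-a->q1; q1-b->q2; q2-a->q2; q2-b->q2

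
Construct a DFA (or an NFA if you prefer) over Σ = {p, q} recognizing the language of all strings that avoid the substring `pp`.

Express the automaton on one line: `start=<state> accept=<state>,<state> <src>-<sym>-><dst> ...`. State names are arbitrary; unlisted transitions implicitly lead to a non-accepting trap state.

start=s0 accept=s0,s1 s0-p->s1 s0-q->s0 s1-p->s2 s1-q->s0 s2-p->s2 s2-q->s2

This is the complement of 'contains `pp`'. Use the same substring-matching states — s0 through s2 holding how much of `pp` has just been matched — but flip the accepting set: everything except the trap s2 accepts.
A 3-state machine:
        p   q  
>* s0   s1  s0 
 * s1   s2  s0 
   s2   s2  s2 
(> = start, * = accepting)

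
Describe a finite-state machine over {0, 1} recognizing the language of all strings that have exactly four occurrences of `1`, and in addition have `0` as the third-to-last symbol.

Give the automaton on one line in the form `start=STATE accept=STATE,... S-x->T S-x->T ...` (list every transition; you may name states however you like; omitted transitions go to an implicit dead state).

start=S0 accept=S8,S13,S14,S16 S0-0->S0 S0-1->S1 S1-0->S1 S1-1->S2 S2-0->S3 S2-1->S4 S3-0->S3 S3-1->S5 S4-0->S6 S4-1->S7 S5-0->S6 S5-1->S8 S6-0->S9 S6-1->S10 S7-0->S11 S7-1->S12 S8-0->S11 S8-1->S12 S9-0->S9 S9-1->S13 S10-0->S14 S10-1->S12 S11-0->S15 S11-1->S12 S12-0->S12 S12-1->S12 S13-0->S14 S13-1->S12 S14-0->S15 S14-1->S12 S15-0->S16 S15-1->S12 S16-0->S16 S16-1->S12

Handle the two conditions separately and then intersect. The first has 6 states tracking the count of `1`s, saturating at 5; the second has 15 states tracking the last 3 symbols read. A product state is a pair (one from each), accepting exactly when both do. Minimizing collapses redundant product states.
          0    1  
>  S0     S0   S1 
   S1     S1   S2 
   S2     S3   S4 
   S3     S3   S5 
   S4     S6   S7 
   S5     S6   S8 
   S6     S9  S10 
   S7    S11  S12 
 * S8    S11  S12 
   S9     S9  S13 
   S10   S14  S12 
   S11   S15  S12 
   S12   S12  S12 
 * S13   S14  S12 
 * S14   S15  S12 
   S15   S16  S12 
 * S16   S16  S12 
(> = start, * = accepting)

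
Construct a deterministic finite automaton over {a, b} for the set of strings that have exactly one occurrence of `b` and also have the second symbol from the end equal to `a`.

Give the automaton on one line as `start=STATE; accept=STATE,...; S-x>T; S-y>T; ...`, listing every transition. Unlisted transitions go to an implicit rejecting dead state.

Run two small machines in parallel and take their product. The first has 3 states tracking the count of `b`s, saturating at 2; the second has 7 states tracking the last 2 symbols read. A product state is a pair (one from each), accepting exactly when both do.
With 11 states:
          a    b  
>  S0     S1   S2 
   S1     S3   S4 
   S2     S5   S6 
   S3     S3   S4 
 * S4     S5   S6 
   S5     S7   S8 
   S6     S9   S6 
 * S7     S7   S8 
   S8     S9   S6 
   S9    S10   S8 
   S10   S10   S8 
(> = start, * = accepting)

start=S0; accept=S4,S7; S0-a>S1; S0-b>S2; S1-a>S3; S1-b>S4; S2-a>S5; S2-b>S6; S3-a>S3; S3-b>S4; S4-a>S5; S4-b>S6; S5-a>S7; S5-b>S8; S6-a>S9; S6-b>S6; S7-a>S7; S7-b>S8; S8-a>S9; S8-b>S6; S9-a>S10; S9-b>S8; S10-a>S10; S10-b>S8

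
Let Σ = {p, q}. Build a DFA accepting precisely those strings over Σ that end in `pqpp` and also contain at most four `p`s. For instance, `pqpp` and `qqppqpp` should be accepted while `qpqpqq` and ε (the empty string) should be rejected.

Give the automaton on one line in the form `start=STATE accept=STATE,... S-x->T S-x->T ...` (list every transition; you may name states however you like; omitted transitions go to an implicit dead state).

start=s0 accept=s9 s0-p->s1 s0-q->s0 s1-p->s2 s1-q->s3 s2-p->s4 s2-q->s5 s3-p->s6 s3-q->s7 s4-p->s4 s4-q->s4 s5-p->s8 s5-q->s4 s6-p->s9 s6-q->s5 s7-p->s2 s7-q->s7 s8-p->s9 s8-q->s4 s9-p->s4 s9-q->s4

Run two small machines in parallel and take their product. One (5 states) tracks how much of the suffix `pqpp` has currently been matched; the other (6 states) tracks the count of `p`s, saturating at 5. Each combined state is a pair, one component from each; accept when both components accept. Equivalent product states are then merged.
With 10 states:
        p   q  
>  s0   s1  s0 
   s1   s2  s3 
   s2   s4  s5 
   s3   s6  s7 
   s4   s4  s4 
   s5   s8  s4 
   s6   s9  s5 
   s7   s2  s7 
   s8   s9  s4 
 * s9   s4  s4 
(> = start, * = accepting)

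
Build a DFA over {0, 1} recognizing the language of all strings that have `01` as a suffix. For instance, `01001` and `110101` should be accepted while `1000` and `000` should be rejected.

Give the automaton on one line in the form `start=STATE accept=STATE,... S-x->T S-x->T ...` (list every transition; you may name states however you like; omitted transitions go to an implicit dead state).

Remember how much of `01` the current input suffix matches. State S0 means no match yet; S1 means the last symbol is `0`; S2 means the last 2 symbols are `01`. Only S2 accepts. On a mismatch, fall back to the longest proper suffix that is still a prefix of `01`.
        0   1  
>  S0   S1  S0 
   S1   S1  S2 
 * S2   S1  S0 
(> = start, * = accepting)

start=S0 accept=S2 S0-0->S1 S0-1->S0 S1-0->S1 S1-1->S2 S2-0->S1 S2-1->S0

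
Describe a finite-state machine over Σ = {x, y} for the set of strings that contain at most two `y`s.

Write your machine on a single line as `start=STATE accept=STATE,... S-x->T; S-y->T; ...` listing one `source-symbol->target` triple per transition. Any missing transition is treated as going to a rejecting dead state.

start=S0; accept=S0,S1,S2; S0-x->S0; S0-y->S1; S1-x->S1; S1-y->S2; S2-x->S2; S2-y->S3; S3-x->S3; S3-y->S3

Count `y`s, saturating at 3: states S0 through S2 mean 0 through 2 `y`s seen; S3 means more than 2. Each `y` increments (capped at S3); other symbols loop. Accept from {S0, S1, S2}.
4 states suffice.
        x   y  
>* S0   S0  S1 
 * S1   S1  S2 
 * S2   S2  S3 
   S3   S3  S3 
(> = start, * = accepting)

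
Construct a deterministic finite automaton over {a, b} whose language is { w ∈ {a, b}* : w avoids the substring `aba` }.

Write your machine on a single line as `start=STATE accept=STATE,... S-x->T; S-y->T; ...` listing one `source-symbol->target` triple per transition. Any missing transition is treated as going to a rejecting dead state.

This is the complement of 'contains `aba`'. Use the same substring-matching states — s0 through s3 holding how much of `aba` has just been matched — but flip the accepting set: everything except the trap s3 accepts.
With 4 states:
        a   b  
>* s0   s1  s0 
 * s1   s1  s2 
 * s2   s3  s0 
   s3   s3  s3 
(> = start, * = accepting)

start=s0; accept=s0,s1,s2; s0-a->s1; s0-b->s0; s1-a->s1; s1-b->s2; s2-a->s3; s2-b->s0; s3-a->s3; s3-b->s3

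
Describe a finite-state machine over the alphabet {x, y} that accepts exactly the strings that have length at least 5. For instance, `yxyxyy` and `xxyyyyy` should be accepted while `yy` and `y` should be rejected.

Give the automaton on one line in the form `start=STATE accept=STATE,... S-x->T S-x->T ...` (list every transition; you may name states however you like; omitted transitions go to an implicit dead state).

start=q0 accept=q5,q6 q0-x->q1 q0-y->q1 q1-x->q2 q1-y->q2 q2-x->q3 q2-y->q3 q3-x->q4 q3-y->q4 q4-x->q5 q4-y->q5 q5-x->q6 q5-y->q6 q6-x->q6 q6-y->q6

Count input length up to 6: every symbol moves from q0 toward q6, which means 'more than 5' and absorbs. Accept from {q5, q6}.
        x   y  
>  q0   q1  q1 
   q1   q2  q2 
   q2   q3  q3 
   q3   q4  q4 
   q4   q5  q5 
 * q5   q6  q6 
 * q6   q6  q6 
(> = start, * = accepting)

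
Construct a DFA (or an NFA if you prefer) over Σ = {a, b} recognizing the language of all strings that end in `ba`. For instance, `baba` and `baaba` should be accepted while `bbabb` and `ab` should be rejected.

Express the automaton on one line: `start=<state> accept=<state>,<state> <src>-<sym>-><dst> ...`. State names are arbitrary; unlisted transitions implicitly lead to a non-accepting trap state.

start=S0 accept=S2 S0-a->S0 S0-b->S1 S1-a->S2 S1-b->S1 S2-a->S0 S2-b->S1

Remember how much of `ba` the current input suffix matches. State S0 means no match yet; S1 means the last symbol is `b`; S2 means the last 2 symbols are `ba`. Only S2 accepts. On a mismatch, fall back to the longest proper suffix that is still a prefix of `ba`.
3 states suffice.
        a   b  
>  S0   S0  S1 
   S1   S2  S1 
 * S2   S0  S1 
(> = start, * = accepting)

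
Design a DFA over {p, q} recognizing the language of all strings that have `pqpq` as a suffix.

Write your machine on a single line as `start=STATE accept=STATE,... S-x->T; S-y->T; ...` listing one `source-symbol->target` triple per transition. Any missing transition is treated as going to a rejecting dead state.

Let each state record the length of the longest suffix of the input read so far that is also a prefix of `pqpq`. B means the last symbol is `p`; C means the last 2 symbols are `pq`; D means the last 3 symbols are `pqp`; E means the last 4 symbols are `pqpq`. Accept only at E, where the string currently ends in `pqpq`.
       p  q 
>  A   B  A 
   B   B  C 
   C   D  A 
   D   B  E 
 * E   D  A 
(> = start, * = accepting)

start=A; accept=E; A-p->B; A-q->A; B-p->B; B-q->C; C-p->D; C-q->A; D-p->B; D-q->E; E-p->D; E-q->A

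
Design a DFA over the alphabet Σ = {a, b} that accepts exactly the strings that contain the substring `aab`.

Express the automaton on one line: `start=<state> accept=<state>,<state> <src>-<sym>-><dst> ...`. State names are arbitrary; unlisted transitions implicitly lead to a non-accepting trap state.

Track how much of `aab` has been matched so far: state q0 is no progress, q3 is the absorbing accept state reached once `aab` has occurred. Intermediate states record partial matches; on a mismatch, fall back to the longest reusable overlap.
        a   b  
>  q0   q1  q0 
   q1   q2  q0 
   q2   q2  q3 
 * q3   q3  q3 
(> = start, * = accepting)

start=q0 accept=q3 q0-a->q1 q0-b->q0 q1-a->q2 q1-b->q0 q2-a->q2 q2-b->q3 q3-a->q3 q3-b->q3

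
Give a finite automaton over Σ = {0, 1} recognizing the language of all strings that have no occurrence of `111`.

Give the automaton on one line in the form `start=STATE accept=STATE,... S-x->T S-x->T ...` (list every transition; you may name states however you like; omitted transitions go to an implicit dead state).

start=S0 accept=S0,S1,S2 S0-0->S0 S0-1->S1 S1-0->S0 S1-1->S2 S2-0->S0 S2-1->S3 S3-0->S3 S3-1->S3

This is the complement of 'contains `111`'. Use the same substring-matching states — S0 through S3 holding how much of `111` has just been matched — but flip the accepting set: everything except the trap S3 accepts.
A 4-state machine:
        0   1  
>* S0   S0  S1 
 * S1   S0  S2 
 * S2   S0  S3 
   S3   S3  S3 
(> = start, * = accepting)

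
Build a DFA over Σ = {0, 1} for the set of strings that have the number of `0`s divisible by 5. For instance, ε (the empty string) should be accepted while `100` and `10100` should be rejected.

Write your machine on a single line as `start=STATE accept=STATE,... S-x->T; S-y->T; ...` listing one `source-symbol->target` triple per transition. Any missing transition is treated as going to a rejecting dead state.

Keep the running count of `0`s modulo 5: each `0` advances along the cycle s0 → s1 → s2 → s3 → s4 → s0 while other symbols loop. Accept at s0.
With 5 states:
        0   1  
>* s0   s1  s0 
   s1   s2  s1 
   s2   s3  s2 
   s3   s4  s3 
   s4   s0  s4 
(> = start, * = accepting)

start=s0; accept=s0; s0-0->s1; s0-1->s0; s1-0->s2; s1-1->s1; s2-0->s3; s2-1->s2; s3-0->s4; s3-1->s3; s4-0->s0; s4-1->s4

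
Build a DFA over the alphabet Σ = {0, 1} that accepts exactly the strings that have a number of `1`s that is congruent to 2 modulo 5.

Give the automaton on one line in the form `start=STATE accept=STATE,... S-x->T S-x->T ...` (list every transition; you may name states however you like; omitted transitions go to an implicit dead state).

start=q0 accept=q2 q0-0->q0 q0-1->q1 q1-0->q1 q1-1->q2 q2-0->q2 q2-1->q3 q3-0->q3 q3-1->q4 q4-0->q4 q4-1->q0

The only thing that matters is how many `1`s have appeared, reduced mod 5. Use one state per residue: q0 for 0, …, q4 for 4. Reading `1` moves to the next residue; anything else stays put. q2 is accepting.
A 5-state machine:
        0   1  
>  q0   q0  q1 
   q1   q1  q2 
 * q2   q2  q3 
   q3   q3  q4 
   q4   q4  q0 
(> = start, * = accepting)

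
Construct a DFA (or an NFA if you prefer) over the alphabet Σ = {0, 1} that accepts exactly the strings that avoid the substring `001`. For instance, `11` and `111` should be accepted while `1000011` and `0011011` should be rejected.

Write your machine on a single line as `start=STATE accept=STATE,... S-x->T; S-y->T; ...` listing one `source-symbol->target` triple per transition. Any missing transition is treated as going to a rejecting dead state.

Track partial matches of the forbidden pattern `001`. State q3 is a dead state reached once `001` has occurred; every other state accepts. q0 means no part of `001` is currently matched.
With 4 states:
        0   1  
>* q0   q1  q0 
 * q1   q2  q0 
 * q2   q2  q3 
   q3   q3  q3 
(> = start, * = accepting)

start=q0; accept=q0,q1,q2; q0-0->q1; q0-1->q0; q1-0->q2; q1-1->q0; q2-0->q2; q2-1->q3; q3-0->q3; q3-1->q3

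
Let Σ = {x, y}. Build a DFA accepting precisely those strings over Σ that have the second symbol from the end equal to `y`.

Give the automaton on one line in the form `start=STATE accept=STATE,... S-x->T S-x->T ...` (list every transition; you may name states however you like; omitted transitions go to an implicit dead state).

A DFA must remember the last 2 symbols (since which symbol is second-to-last isn't known until the input ends). Use one state per possible window of the last ≤2 symbols; accept from those whose window starts with `y`.
        x   y  
>  S0   S1  S2 
   S1   S3  S4 
   S2   S5  S6 
   S3   S3  S4 
   S4   S5  S6 
 * S5   S3  S4 
 * S6   S5  S6 
(> = start, * = accepting)

start=S0 accept=S5,S6 S0-x->S1 S0-y->S2 S1-x->S3 S1-y->S4 S2-x->S5 S2-y->S6 S3-x->S3 S3-y->S4 S4-x->S5 S4-y->S6 S5-x->S3 S5-y->S4 S6-x->S5 S6-y->S6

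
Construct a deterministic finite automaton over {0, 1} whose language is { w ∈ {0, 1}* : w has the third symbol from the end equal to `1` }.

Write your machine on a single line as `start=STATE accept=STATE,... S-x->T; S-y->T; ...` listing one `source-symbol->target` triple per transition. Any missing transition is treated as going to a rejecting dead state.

start=A; accept=L,M,N,O; A-0->B; A-1->C; B-0->D; B-1->E; C-0->F; C-1->G; D-0->H; D-1->I; E-0->J; E-1->K; F-0->L; F-1->M; G-0->N; G-1->O; H-0->H; H-1->I; I-0->J; I-1->K; J-0->L; J-1->M; K-0->N; K-1->O; L-0->H; L-1->I; M-0->J; M-1->K; N-0->L; N-1->M; O-0->N; O-1->O

Because acceptance depends on a position counted from the end, the machine has to buffer the most recent 3 symbols. Make each state the string of the last up-to-3 symbols read; on input `x` shift the window left and append `x`. Accept when the buffered window has length 3 and begins with `1`.
With 15 states:
       0  1 
>  A   B  C 
   B   D  E 
   C   F  G 
   D   H  I 
   E   J  K 
   F   L  M 
   G   N  O 
   H   H  I 
   I   J  K 
   J   L  M 
   K   N  O 
 * L   H  I 
 * M   J  K 
 * N   L  M 
 * O   N  O 
(> = start, * = accepting)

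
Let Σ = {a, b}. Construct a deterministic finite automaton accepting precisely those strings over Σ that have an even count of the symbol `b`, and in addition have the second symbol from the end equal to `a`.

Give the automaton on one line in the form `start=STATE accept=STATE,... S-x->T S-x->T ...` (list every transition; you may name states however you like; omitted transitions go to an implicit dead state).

Handle the two conditions separately and then intersect. The first has 2 states tracking the count of `b`s modulo 2; the second has 7 states tracking the last 2 symbols read. A product state is a pair (one from each), accepting exactly when both do. Minimizing collapses redundant product states.
        a   b  
>  q0   q1  q2 
   q1   q3  q2 
   q2   q4  q0 
 * q3   q3  q2 
   q4   q4  q5 
 * q5   q1  q2 
(> = start, * = accepting)

start=q0 accept=q3,q5 q0-a->q1 q0-b->q2 q1-a->q3 q1-b->q2 q2-a->q4 q2-b->q0 q3-a->q3 q3-b->q2 q4-a->q4 q4-b->q5 q5-a->q1 q5-b->q2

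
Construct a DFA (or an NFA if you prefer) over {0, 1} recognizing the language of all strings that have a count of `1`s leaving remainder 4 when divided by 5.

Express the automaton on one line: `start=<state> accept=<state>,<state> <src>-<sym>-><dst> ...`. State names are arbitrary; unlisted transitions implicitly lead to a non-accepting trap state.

start=S0 accept=S4 S0-0->S0 S0-1->S1 S1-0->S1 S1-1->S2 S2-0->S2 S2-1->S3 S3-0->S3 S3-1->S4 S4-0->S4 S4-1->S0

The only thing that matters is how many `1`s have appeared, reduced mod 5. Use one state per residue: S0 for 0, …, S4 for 4. Reading `1` moves to the next residue; anything else stays put. S4 is accepting.
A 5-state machine:
        0   1  
>  S0   S0  S1 
   S1   S1  S2 
   S2   S2  S3 
   S3   S3  S4 
 * S4   S4  S0 
(> = start, * = accepting)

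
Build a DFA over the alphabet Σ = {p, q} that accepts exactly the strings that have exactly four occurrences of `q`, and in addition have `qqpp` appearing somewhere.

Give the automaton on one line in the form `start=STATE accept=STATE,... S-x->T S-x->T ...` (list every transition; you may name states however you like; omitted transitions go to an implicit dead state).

start=A accept=R A-p->A A-q->B B-p->C B-q->D C-p->C C-q->E D-p->F D-q->G E-p->H E-q->G F-p->I F-q->J G-p->K G-q->L H-p->H H-q->J I-p->I I-q->M J-p->N J-q->L K-p->M K-q->O L-p->P L-q->Q M-p->M M-q->R N-p->N N-q->O O-p->S O-q->Q P-p->R P-q->T Q-p->U Q-q->Q R-p->R R-q->V S-p->S S-q->T T-p->W T-q->Q U-p->V U-q->T V-p->V V-q->V W-p->W W-q->T

Run two small machines in parallel and take their product. The first has 6 states tracking the count of `q`s, saturating at 5; the second has 5 states tracking whether and how much of `qqpp` has been seen. A product state is a pair (one from each), accepting exactly when both do.
A 23-state machine:
       p  q 
>  A   A  B 
   B   C  D 
   C   C  E 
   D   F  G 
   E   H  G 
   F   I  J 
   G   K  L 
   H   H  J 
   I   I  M 
   J   N  L 
   K   M  O 
   L   P  Q 
   M   M  R 
   N   N  O 
   O   S  Q 
   P   R  T 
   Q   U  Q 
 * R   R  V 
   S   S  T 
   T   W  Q 
   U   V  T 
   V   V  V 
   W   W  T 
(> = start, * = accepting)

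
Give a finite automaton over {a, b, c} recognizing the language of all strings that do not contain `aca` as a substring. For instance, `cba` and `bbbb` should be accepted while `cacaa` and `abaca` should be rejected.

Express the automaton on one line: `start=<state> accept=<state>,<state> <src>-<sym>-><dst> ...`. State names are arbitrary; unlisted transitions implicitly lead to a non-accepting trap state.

start=S0 accept=S0,S1,S2 S0-a->S1 S0-b->S0 S0-c->S0 S1-a->S1 S1-b->S0 S1-c->S2 S2-a->S3 S2-b->S0 S2-c->S0 S3-a->S3 S3-b->S3 S3-c->S3

Track partial matches of the forbidden pattern `aca`. State S3 is a dead state reached once `aca` has occurred; every other state accepts. S0 means no part of `aca` is currently matched.
A 4-state machine:
        a   b   c  
>* S0   S1  S0  S0 
 * S1   S1  S0  S2 
 * S2   S3  S0  S0 
   S3   S3  S3  S3 
(> = start, * = accepting)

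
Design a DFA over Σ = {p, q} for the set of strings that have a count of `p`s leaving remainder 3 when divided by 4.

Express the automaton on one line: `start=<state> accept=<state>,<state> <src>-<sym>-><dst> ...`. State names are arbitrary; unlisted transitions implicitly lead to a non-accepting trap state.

start=A accept=D A-p->B A-q->A B-p->C B-q->B C-p->D C-q->C D-p->A D-q->D

Keep the running count of `p`s modulo 4: each `p` advances along the cycle A → B → C → D → A while other symbols loop. Accept at D.
A 4-state machine:
       p  q 
>  A   B  A 
   B   C  B 
   C   D  C 
 * D   A  D 
(> = start, * = accepting)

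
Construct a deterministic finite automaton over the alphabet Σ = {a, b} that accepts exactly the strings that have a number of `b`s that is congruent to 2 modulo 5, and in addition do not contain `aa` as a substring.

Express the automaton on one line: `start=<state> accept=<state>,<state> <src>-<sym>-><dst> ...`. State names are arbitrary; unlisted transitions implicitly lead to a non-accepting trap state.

Handle the two conditions separately and then intersect. The first has 5 states tracking the count of `b`s modulo 5; the second has 3 states tracking partial matches of the forbidden pattern `aa`. A product state is a pair (one from each), accepting exactly when both do. Minimizing collapses redundant product states.
An 11-state machine:
          a    b  
>  q0     q1   q2 
   q1     q3   q2 
   q2     q4   q5 
   q3     q3   q3 
   q4     q3   q5 
 * q5     q6   q7 
 * q6     q3   q7 
   q7     q8   q9 
   q8     q3   q9 
   q9    q10   q0 
   q10    q3   q0 
(> = start, * = accepting)

start=q0 accept=q5,q6 q0-a->q1 q0-b->q2 q1-a->q3 q1-b->q2 q2-a->q4 q2-b->q5 q3-a->q3 q3-b->q3 q4-a->q3 q4-b->q5 q5-a->q6 q5-b->q7 q6-a->q3 q6-b->q7 q7-a->q8 q7-b->q9 q8-a->q3 q8-b->q9 q9-a->q10 q9-b->q0 q10-a->q3 q10-b->q0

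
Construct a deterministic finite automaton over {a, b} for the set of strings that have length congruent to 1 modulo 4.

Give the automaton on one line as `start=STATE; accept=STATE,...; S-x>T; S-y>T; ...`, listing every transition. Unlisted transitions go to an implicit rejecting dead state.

start=q0; accept=q1; q0-a>q1; q0-b>q1; q1-a>q2; q1-b>q2; q2-a>q3; q2-b>q3; q3-a>q0; q3-b>q0

Count input length modulo 4: every symbol advances one step around the cycle q0 → q1 → q2 → q3 → q0. Accept at q1.
A 4-state machine:
        a   b  
>  q0   q1  q1 
 * q1   q2  q2 
   q2   q3  q3 
   q3   q0  q0 
(> = start, * = accepting)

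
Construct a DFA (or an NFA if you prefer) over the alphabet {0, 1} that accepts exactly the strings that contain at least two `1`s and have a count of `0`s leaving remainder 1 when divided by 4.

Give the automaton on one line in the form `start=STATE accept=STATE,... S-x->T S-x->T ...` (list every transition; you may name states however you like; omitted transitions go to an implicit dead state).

Handle the two conditions separately and then intersect. The first has 4 states tracking the count of `1`s, saturating at 3; the second has 4 states tracking the count of `0`s modulo 4. A product state is a pair (one from each), accepting exactly when both do. Minimizing collapses redundant product states.
A 12-state machine:
          0    1  
>  q0     q1   q2 
   q1     q3   q4 
   q2     q4   q5 
   q3     q6   q7 
   q4     q7   q8 
   q5     q8   q5 
   q6     q0   q9 
   q7     q9  q10 
 * q8    q10   q8 
   q9     q2  q11 
   q10   q11  q10 
   q11    q5  q11 
(> = start, * = accepting)

start=q0 accept=q8 q0-0->q1 q0-1->q2 q1-0->q3 q1-1->q4 q2-0->q4 q2-1->q5 q3-0->q6 q3-1->q7 q4-0->q7 q4-1->q8 q5-0->q8 q5-1->q5 q6-0->q0 q6-1->q9 q7-0->q9 q7-1->q10 q8-0->q10 q8-1->q8 q9-0->q2 q9-1->q11 q10-0->q11 q10-1->q10 q11-0->q5 q11-1->q11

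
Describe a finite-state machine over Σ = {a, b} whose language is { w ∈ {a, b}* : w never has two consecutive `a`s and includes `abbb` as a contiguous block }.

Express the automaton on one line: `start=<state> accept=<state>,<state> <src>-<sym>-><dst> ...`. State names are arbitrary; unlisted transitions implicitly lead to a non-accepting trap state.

start=q0 accept=q5,q6 q0-a->q1 q0-b->q0 q1-a->q2 q1-b->q3 q2-a->q2 q2-b->q2 q3-a->q1 q3-b->q4 q4-a->q1 q4-b->q5 q5-a->q6 q5-b->q5 q6-a->q2 q6-b->q5

Build one automaton per condition and run them in lockstep. One (3 states) tracks partial matches of the forbidden pattern `aa`; the other (5 states) tracks whether and how much of `abbb` has been seen. Each combined state is a pair, one component from each; accept when both components accept. After merging equivalent states the machine shrinks.
With 7 states:
        a   b  
>  q0   q1  q0 
   q1   q2  q3 
   q2   q2  q2 
   q3   q1  q4 
   q4   q1  q5 
 * q5   q6  q5 
 * q6   q2  q5 
(> = start, * = accepting)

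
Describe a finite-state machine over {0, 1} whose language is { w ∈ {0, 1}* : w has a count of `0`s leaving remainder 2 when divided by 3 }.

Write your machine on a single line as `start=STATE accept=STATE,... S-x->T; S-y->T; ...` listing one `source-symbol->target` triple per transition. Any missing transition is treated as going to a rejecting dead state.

start=A; accept=C; A-0->B; A-1->A; B-0->C; B-1->B; C-0->A; C-1->C

Keep the running count of `0`s modulo 3: each `0` advances along the cycle A → B → C → A while other symbols loop. Accept at C.
With 3 states:
       0  1 
>  A   B  A 
   B   C  B 
 * C   A  C 
(> = start, * = accepting)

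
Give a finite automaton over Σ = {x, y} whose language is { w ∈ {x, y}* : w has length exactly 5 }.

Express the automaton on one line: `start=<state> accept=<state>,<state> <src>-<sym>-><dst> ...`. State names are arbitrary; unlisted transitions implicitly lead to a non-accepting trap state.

start=q0 accept=q5 q0-x->q1 q0-y->q1 q1-x->q2 q1-y->q2 q2-x->q3 q2-y->q3 q3-x->q4 q3-y->q4 q4-x->q5 q4-y->q5 q5-x->q6 q5-y->q6 q6-x->q6 q6-y->q6

We only need to distinguish lengths 0, 1, …, 5, and '>5'. Chain q0 → q1 → q2 → q3 → q4 → q5 → q6 on every symbol, with q6 looping. Accepting states: {q5}.
        x   y  
>  q0   q1  q1 
   q1   q2  q2 
   q2   q3  q3 
   q3   q4  q4 
   q4   q5  q5 
 * q5   q6  q6 
   q6   q6  q6 
(> = start, * = accepting)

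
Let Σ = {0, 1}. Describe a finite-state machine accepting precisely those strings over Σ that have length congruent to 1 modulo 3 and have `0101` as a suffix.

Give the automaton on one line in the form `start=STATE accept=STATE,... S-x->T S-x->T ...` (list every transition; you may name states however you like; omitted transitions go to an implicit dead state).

Run two small machines in parallel and take their product. The first has 3 states tracking the input length modulo 3; the second has 5 states tracking how much of the suffix `0101` has currently been matched. A product state is a pair (one from each), accepting exactly when both do.
A 15-state machine:
          0    1  
>  q0     q1   q2 
   q1     q3   q4 
   q2     q3   q5 
   q3     q6   q7 
   q4     q8   q0 
   q5     q6   q0 
   q6     q1   q9 
   q7    q10   q2 
   q8     q1  q11 
   q9    q12   q5 
   q10    q3  q13 
 * q11   q12   q5 
   q12    q6  q14 
   q13    q8   q0 
   q14   q10   q2 
(> = start, * = accepting)

start=q0 accept=q11 q0-0->q1 q0-1->q2 q1-0->q3 q1-1->q4 q2-0->q3 q2-1->q5 q3-0->q6 q3-1->q7 q4-0->q8 q4-1->q0 q5-0->q6 q5-1->q0 q6-0->q1 q6-1->q9 q7-0->q10 q7-1->q2 q8-0->q1 q8-1->q11 q9-0->q12 q9-1->q5 q10-0->q3 q10-1->q13 q11-0->q12 q11-1->q5 q12-0->q6 q12-1->q14 q13-0->q8 q13-1->q0 q14-0->q10 q14-1->q2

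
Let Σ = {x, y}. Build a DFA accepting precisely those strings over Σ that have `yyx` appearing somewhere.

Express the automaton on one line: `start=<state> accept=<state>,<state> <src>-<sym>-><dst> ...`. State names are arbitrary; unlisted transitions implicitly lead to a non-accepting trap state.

start=q0 accept=q3 q0-x->q0 q0-y->q1 q1-x->q0 q1-y->q2 q2-x->q3 q2-y->q2 q3-x->q3 q3-y->q3

States q0..q2 record the length of the longest prefix of `yyx` that matches the current input suffix. Reaching q3 means `yyx` has been seen, and we stay there forever. Accept from q3.
4 states suffice.
        x   y  
>  q0   q0  q1 
   q1   q0  q2 
   q2   q3  q2 
 * q3   q3  q3 
(> = start, * = accepting)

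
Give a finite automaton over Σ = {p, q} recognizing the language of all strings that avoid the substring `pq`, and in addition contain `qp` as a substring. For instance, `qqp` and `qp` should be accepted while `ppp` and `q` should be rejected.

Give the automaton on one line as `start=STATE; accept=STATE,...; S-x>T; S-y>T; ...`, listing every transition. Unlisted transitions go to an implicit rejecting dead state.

Handle the two conditions separately and then intersect. One (3 states) tracks partial matches of the forbidden pattern `pq`; the other (3 states) tracks whether and how much of `qp` has been seen. Each combined state is a pair, one component from each; accept when both components accept. After merging equivalent states the machine shrinks.
        p   q  
>  S0   S1  S2 
   S1   S1  S1 
   S2   S3  S2 
 * S3   S3  S1 
(> = start, * = accepting)

start=S0; accept=S3; S0-p>S1; S0-q>S2; S1-p>S1; S1-q>S1; S2-p>S3; S2-q>S2; S3-p>S3; S3-q>S1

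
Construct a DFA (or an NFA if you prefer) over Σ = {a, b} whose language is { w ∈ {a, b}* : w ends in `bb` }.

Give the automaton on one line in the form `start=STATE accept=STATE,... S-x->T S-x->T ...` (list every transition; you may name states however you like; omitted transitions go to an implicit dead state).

Let each state record the length of the longest suffix of the input read so far that is also a prefix of `bb`. s1 means the last symbol is `b`; s2 means the last 2 symbols are `bb`. Accept only at s2, where the string currently ends in `bb`.
        a   b  
>  s0   s0  s1 
   s1   s0  s2 
 * s2   s0  s2 
(> = start, * = accepting)

start=s0 accept=s2 s0-a->s0 s0-b->s1 s1-a->s0 s1-b->s2 s2-a->s0 s2-b->s2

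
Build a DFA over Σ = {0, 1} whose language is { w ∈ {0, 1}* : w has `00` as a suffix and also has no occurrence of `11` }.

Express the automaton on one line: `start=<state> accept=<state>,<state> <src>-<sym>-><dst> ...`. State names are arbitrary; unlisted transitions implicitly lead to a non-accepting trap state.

start=S0 accept=S3 S0-0->S1 S0-1->S2 S1-0->S3 S1-1->S2 S2-0->S1 S2-1->S4 S3-0->S3 S3-1->S2 S4-0->S4 S4-1->S4

Run two small machines in parallel and take their product. The first has 3 states tracking how much of the suffix `00` has currently been matched; the second has 3 states tracking partial matches of the forbidden pattern `11`. A product state is a pair (one from each), accepting exactly when both do. Minimizing collapses redundant product states.
        0   1  
>  S0   S1  S2 
   S1   S3  S2 
   S2   S1  S4 
 * S3   S3  S2 
   S4   S4  S4 
(> = start, * = accepting)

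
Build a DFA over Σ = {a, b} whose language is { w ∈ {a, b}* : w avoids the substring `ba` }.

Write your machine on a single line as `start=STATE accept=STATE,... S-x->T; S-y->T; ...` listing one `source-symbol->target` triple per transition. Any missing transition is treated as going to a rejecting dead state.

Track partial matches of the forbidden pattern `ba`. State s2 is a dead state reached once `ba` has occurred; every other state accepts. s0 means no part of `ba` is currently matched.
A 3-state machine:
        a   b  
>* s0   s0  s1 
 * s1   s2  s1 
   s2   s2  s2 
(> = start, * = accepting)

start=s0; accept=s0,s1; s0-a->s0; s0-b->s1; s1-a->s2; s1-b->s1; s2-a->s2; s2-b->s2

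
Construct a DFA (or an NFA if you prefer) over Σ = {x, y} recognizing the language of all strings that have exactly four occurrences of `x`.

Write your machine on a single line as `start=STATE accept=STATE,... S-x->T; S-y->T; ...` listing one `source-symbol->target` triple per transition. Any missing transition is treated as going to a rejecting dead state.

Count `x`s, saturating at 5: states A through E mean 0 through 4 `x`s seen; F means more than 4. Each `x` increments (capped at F); other symbols loop. Accept from {E}.
6 states suffice.
       x  y 
>  A   B  A 
   B   C  B 
   C   D  C 
   D   E  D 
 * E   F  E 
   F   F  F 
(> = start, * = accepting)

start=A; accept=E; A-x->B; A-y->A; B-x->C; B-y->B; C-x->D; C-y->C; D-x->E; D-y->D; E-x->F; E-y->E; F-x->F; F-y->F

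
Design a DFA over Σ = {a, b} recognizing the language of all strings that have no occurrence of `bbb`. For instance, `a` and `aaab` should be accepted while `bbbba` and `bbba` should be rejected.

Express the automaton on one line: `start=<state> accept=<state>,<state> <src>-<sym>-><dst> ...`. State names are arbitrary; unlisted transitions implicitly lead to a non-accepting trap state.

start=S0 accept=S0,S1,S2 S0-a->S0 S0-b->S1 S1-a->S0 S1-b->S2 S2-a->S0 S2-b->S3 S3-a->S3 S3-b->S3

This is the complement of 'contains `bbb`'. Use the same substring-matching states — S0 through S3 holding how much of `bbb` has just been matched — but flip the accepting set: everything except the trap S3 accepts.
4 states suffice.
        a   b  
>* S0   S0  S1 
 * S1   S0  S2 
 * S2   S0  S3 
   S3   S3  S3 
(> = start, * = accepting)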